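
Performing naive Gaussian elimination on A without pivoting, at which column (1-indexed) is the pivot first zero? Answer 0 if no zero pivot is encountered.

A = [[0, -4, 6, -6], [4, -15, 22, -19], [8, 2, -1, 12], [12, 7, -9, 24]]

Naive forward elimination:
Pivot entry (1,1) is zero but row 2 has 4 in column 1 -> naive elimination stops; a row interchange (e.g. R1 <-> R2) would be required here.

first zero-pivot column = 1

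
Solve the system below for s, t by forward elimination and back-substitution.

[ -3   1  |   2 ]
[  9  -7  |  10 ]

(-2, -4)

Forward elimination on [A|b]:
R2 <- R2 - (-3)*R1:  [  0  -4  16 ]
Row echelon form:
[ -3   1  |   2 ]
[  0  -4  |  16 ]
Back-substitution:
t = (16) / -4 = -4
s = (2 - (1)*(-4)) / -3 = -2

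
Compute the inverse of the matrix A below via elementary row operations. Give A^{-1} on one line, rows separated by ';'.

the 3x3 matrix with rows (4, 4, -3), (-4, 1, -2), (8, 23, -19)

Gauss-Jordan on [A | I]:
R1 <- (1/4)*R1:  [    1     1  -3/4  |   1/4     0     0 ]
R2 <- R2 - (-4)*R1:  [  0   5  -5  |   1   1   0 ]
R3 <- R3 - (8)*R1:  [   0   15  -13  |   -2    0    1 ]
R2 <- (1/5)*R2:  [   0    1   -1  |  1/5  1/5    0 ]
R1 <- R1 - (1)*R2:  [    1     0   1/4  |  1/20  -1/5     0 ]
R3 <- R3 - (15)*R2:  [  0   0   2  |  -5  -3   1 ]
R3 <- (1/2)*R3:  [    0     0     1  |  -5/2  -3/2   1/2 ]
R1 <- R1 - (1/4)*R3:  [     1      0      0  |  27/40   7/40   -1/8 ]
R2 <- R2 - (-1)*R3:  [      0       1       0  |  -23/10  -13/10     1/2 ]
Right block of [I | A^{-1}] is the inverse:
[  27/40    7/40  -1/8 ]
[ -23/10  -13/10   1/2 ]
[   -5/2    -3/2   1/2 ]

inverse = [27/40 7/40 -1/8; -23/10 -13/10 1/2; -5/2 -3/2 1/2]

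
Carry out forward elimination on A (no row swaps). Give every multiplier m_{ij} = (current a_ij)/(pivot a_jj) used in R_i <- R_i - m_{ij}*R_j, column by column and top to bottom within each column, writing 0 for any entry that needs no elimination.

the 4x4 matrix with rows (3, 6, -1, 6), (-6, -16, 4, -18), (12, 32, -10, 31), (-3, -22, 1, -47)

multipliers: -2, 4, -1, -2, 4, 4

Forward elimination:
R2 <- R2 - (-2)*R1:  [  0  -4   2  -6 ]
R3 <- R3 - (4)*R1:  [  0   8  -6   7 ]
R4 <- R4 - (-1)*R1:  [   0  -16    0  -41 ]
R3 <- R3 - (-2)*R2:  [  0   0  -2  -5 ]
R4 <- R4 - (4)*R2:  [   0    0   -8  -17 ]
R4 <- R4 - (4)*R3:  [ 0  0  0  3 ]
Multipliers (in order of application): m_{21} = -2, m_{31} = 4, m_{41} = -1, m_{32} = -2, m_{42} = 4, m_{43} = 4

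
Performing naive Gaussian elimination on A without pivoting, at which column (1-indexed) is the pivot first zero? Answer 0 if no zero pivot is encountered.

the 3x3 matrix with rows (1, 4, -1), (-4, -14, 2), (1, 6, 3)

first zero-pivot column = 0

Naive forward elimination:
R2 <- R2 - (-4)*R1:  [  0   2  -2 ]
R3 <- R3 - (1)*R1:  [ 0  2  4 ]
R3 <- R3 - (1)*R2:  [ 0  0  6 ]
All pivots nonzero; naive elimination completes without hitting a zero pivot.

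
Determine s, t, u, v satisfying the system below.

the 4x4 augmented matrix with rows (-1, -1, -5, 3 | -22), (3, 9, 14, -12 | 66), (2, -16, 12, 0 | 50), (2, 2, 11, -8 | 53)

(-1, -1, 3, -3)

Forward elimination on [A|b]:
R2 <- R2 - (-3)*R1:  [  0   6  -1  -3   0 ]
R3 <- R3 - (-2)*R1:  [   0  -18    2    6    6 ]
R4 <- R4 - (-2)*R1:  [  0   0   1  -2   9 ]
R3 <- R3 - (-3)*R2:  [  0   0  -1  -3   6 ]
R4 <- R4 - (-1)*R3:  [  0   0   0  -5  15 ]
Row echelon form:
[ -1  -1  -5   3  |  -22 ]
[  0   6  -1  -3  |    0 ]
[  0   0  -1  -3  |    6 ]
[  0   0   0  -5  |   15 ]
Back-substitution:
v = (15) / -5 = -3
u = (6 - (-3)*(-3)) / -1 = 3
t = (0 - (-1)*(3) - (-3)*(-3)) / 6 = -1
s = (-22 - (-1)*(-1) - (-5)*(3) - (3)*(-3)) / -1 = -1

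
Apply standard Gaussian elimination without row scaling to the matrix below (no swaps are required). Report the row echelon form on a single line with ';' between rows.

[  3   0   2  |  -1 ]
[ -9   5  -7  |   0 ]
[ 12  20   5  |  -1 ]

Forward elimination:
R2 <- R2 - (-3)*R1:  [  0   5  -1  -3 ]
R3 <- R3 - (4)*R1:  [  0  20  -3   3 ]
R3 <- R3 - (4)*R2:  [  0   0   1  15 ]
Row echelon form:
[ 3  0   2  |  -1 ]
[ 0  5  -1  |  -3 ]
[ 0  0   1  |  15 ]

REF = [3 0 2 -1; 0 5 -1 -3; 0 0 1 15]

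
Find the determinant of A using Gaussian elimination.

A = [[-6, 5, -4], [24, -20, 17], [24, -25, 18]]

det(A) = -30

Forward elimination:
R2 <- R2 - (-4)*R1:  [ 0  0  1 ]
R3 <- R3 - (-4)*R1:  [  0  -5   2 ]
R2 <-> R3   (pivot in column 2 was zero)
[ -6   5  -4 ]
[  0  -5   2 ]
[  0   0   1 ]
Upper-triangular form:
[ -6   5  -4 ]
[  0  -5   2 ]
[  0   0   1 ]
det(A) = (-1)^1 * (-6) * (-5) * (1) = -30  (1 row swap -> sign -1)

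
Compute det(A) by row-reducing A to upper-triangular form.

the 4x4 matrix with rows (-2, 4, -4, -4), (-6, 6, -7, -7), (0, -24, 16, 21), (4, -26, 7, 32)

det(A) = -240

Forward elimination:
R2 <- R2 - (3)*R1:  [  0  -6   5   5 ]
R4 <- R4 - (-2)*R1:  [   0  -18   -1   24 ]
R3 <- R3 - (4)*R2:  [  0   0  -4   1 ]
R4 <- R4 - (3)*R2:  [   0    0  -16    9 ]
R4 <- R4 - (4)*R3:  [ 0  0  0  5 ]
Upper-triangular form:
[ -2   4  -4  -4 ]
[  0  -6   5   5 ]
[  0   0  -4   1 ]
[  0   0   0   5 ]
det(A) = (-1)^0 * (-2) * (-6) * (-4) * (5) = -240  (0 row swaps -> sign +1)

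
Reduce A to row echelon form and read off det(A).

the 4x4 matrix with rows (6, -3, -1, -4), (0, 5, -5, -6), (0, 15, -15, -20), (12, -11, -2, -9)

det(A) = -300

Forward elimination:
R4 <- R4 - (2)*R1:  [  0  -5   0  -1 ]
R3 <- R3 - (3)*R2:  [  0   0   0  -2 ]
R4 <- R4 - (-1)*R2:  [  0   0  -5  -7 ]
R3 <-> R4   (pivot in column 3 was zero)
[ 6  -3  -1  -4 ]
[ 0   5  -5  -6 ]
[ 0   0  -5  -7 ]
[ 0   0   0  -2 ]
Upper-triangular form:
[ 6  -3  -1  -4 ]
[ 0   5  -5  -6 ]
[ 0   0  -5  -7 ]
[ 0   0   0  -2 ]
det(A) = (-1)^1 * (6) * (5) * (-5) * (-2) = -300  (1 row swap -> sign -1)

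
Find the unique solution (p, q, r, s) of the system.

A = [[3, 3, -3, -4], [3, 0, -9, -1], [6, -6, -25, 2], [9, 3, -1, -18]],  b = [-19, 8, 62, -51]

(4, -5, 0, 4)

Forward elimination on [A|b]:
R2 <- R2 - (1)*R1:  [  0  -3  -6   3  27 ]
R3 <- R3 - (2)*R1:  [   0  -12  -19   10  100 ]
R4 <- R4 - (3)*R1:  [  0  -6   8  -6   6 ]
R3 <- R3 - (4)*R2:  [  0   0   5  -2  -8 ]
R4 <- R4 - (2)*R2:  [   0    0   20  -12  -48 ]
R4 <- R4 - (4)*R3:  [   0    0    0   -4  -16 ]
Row echelon form:
[ 3   3  -3  -4  |  -19 ]
[ 0  -3  -6   3  |   27 ]
[ 0   0   5  -2  |   -8 ]
[ 0   0   0  -4  |  -16 ]
Back-substitution:
s = (-16) / -4 = 4
r = (-8 - (-2)*(4)) / 5 = 0
q = (27 - (-6)*(0) - (3)*(4)) / -3 = -5
p = (-19 - (3)*(-5) - (-3)*(0) - (-4)*(4)) / 3 = 4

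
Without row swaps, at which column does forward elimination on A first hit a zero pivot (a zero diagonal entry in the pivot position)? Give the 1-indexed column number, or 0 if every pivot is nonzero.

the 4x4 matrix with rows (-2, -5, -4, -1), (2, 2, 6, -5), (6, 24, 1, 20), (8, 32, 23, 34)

Naive forward elimination:
R2 <- R2 - (-1)*R1:  [  0  -3   2  -6 ]
R3 <- R3 - (-3)*R1:  [   0    9  -11   17 ]
R4 <- R4 - (-4)*R1:  [  0  12   7  30 ]
R3 <- R3 - (-3)*R2:  [  0   0  -5  -1 ]
R4 <- R4 - (-4)*R2:  [  0   0  15   6 ]
R4 <- R4 - (-3)*R3:  [ 0  0  0  3 ]
All pivots nonzero; naive elimination completes without hitting a zero pivot.

first zero-pivot column = 0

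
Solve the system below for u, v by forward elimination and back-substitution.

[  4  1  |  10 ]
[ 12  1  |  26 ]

Forward elimination on [A|b]:
R2 <- R2 - (3)*R1:  [  0  -2  -4 ]
Row echelon form:
[ 4   1  |  10 ]
[ 0  -2  |  -4 ]
Back-substitution:
v = (-4) / -2 = 2
u = (10 - (1)*(2)) / 4 = 2

(2, 2)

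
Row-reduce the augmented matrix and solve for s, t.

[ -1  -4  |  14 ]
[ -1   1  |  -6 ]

(2, -4)

Forward elimination on [A|b]:
R2 <- R2 - (1)*R1:  [   0    5  -20 ]
Row echelon form:
[ -1  -4  |   14 ]
[  0   5  |  -20 ]
Back-substitution:
t = (-20) / 5 = -4
s = (14 - (-4)*(-4)) / -1 = 2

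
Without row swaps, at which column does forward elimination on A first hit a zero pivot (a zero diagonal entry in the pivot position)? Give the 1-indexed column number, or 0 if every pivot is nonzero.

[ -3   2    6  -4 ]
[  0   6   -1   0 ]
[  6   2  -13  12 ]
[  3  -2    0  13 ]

Naive forward elimination:
R3 <- R3 - (-2)*R1:  [  0   6  -1   4 ]
R4 <- R4 - (-1)*R1:  [ 0  0  6  9 ]
R3 <- R3 - (1)*R2:  [ 0  0  0  4 ]
Matrix at this point:
[ -3  2   6  -4 ]
[  0  6  -1   0 ]
[  0  0   0   4 ]
[  0  0   6   9 ]
Pivot entry (3,3) is zero but row 4 has 6 in column 3 -> naive elimination stops; a row interchange (e.g. R3 <-> R4) would be required here.

first zero-pivot column = 3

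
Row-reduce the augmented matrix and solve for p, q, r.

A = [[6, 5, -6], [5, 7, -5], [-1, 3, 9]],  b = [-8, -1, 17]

Forward elimination on [A|b]:
R2 <- R2 - (5/6)*R1:  [    0  17/6     0  17/3 ]
R3 <- R3 - (-1/6)*R1:  [    0  23/6     8  47/3 ]
R3 <- R3 - (23/17)*R2:  [ 0  0  8  8 ]
Row echelon form:
[ 6     5  -6  |    -8 ]
[ 0  17/6   0  |  17/3 ]
[ 0     0   8  |     8 ]
Back-substitution:
r = (8) / 8 = 1
q = (17/3) / (17/6) = 2
p = (-8 - (5)*(2) - (-6)*(1)) / 6 = -2

(-2, 2, 1)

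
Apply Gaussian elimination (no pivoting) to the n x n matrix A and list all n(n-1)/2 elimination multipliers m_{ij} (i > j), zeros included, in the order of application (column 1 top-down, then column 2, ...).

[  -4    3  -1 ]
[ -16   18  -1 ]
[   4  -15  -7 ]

Forward elimination:
R2 <- R2 - (4)*R1:  [ 0  6  3 ]
R3 <- R3 - (-1)*R1:  [   0  -12   -8 ]
R3 <- R3 - (-2)*R2:  [  0   0  -2 ]
Multipliers (in order of application): m_{21} = 4, m_{31} = -1, m_{32} = -2

multipliers: 4, -1, -2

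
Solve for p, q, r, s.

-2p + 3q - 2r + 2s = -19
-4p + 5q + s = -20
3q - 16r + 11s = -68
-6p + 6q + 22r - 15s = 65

Forward elimination on [A|b]:
R2 <- R2 - (2)*R1:  [  0  -1   4  -3  18 ]
R4 <- R4 - (3)*R1:  [   0   -3   28  -21  122 ]
R3 <- R3 - (-3)*R2:  [   0    0   -4    2  -14 ]
R4 <- R4 - (3)*R2:  [   0    0   16  -12   68 ]
R4 <- R4 - (-4)*R3:  [  0   0   0  -4  12 ]
Row echelon form:
[ -2   3  -2   2  |  -19 ]
[  0  -1   4  -3  |   18 ]
[  0   0  -4   2  |  -14 ]
[  0   0   0  -4  |   12 ]
Back-substitution:
s = (12) / -4 = -3
r = (-14 - (2)*(-3)) / -4 = 2
q = (18 - (4)*(2) - (-3)*(-3)) / -1 = -1
p = (-19 - (3)*(-1) - (-2)*(2) - (2)*(-3)) / -2 = 3

(3, -1, 2, -3)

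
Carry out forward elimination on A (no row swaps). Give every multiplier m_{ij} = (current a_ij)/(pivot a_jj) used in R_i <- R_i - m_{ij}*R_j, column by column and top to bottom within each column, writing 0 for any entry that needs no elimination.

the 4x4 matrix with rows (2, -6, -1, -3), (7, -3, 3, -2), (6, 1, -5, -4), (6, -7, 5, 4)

multipliers: 7/2, 3, 3, 19/18, 11/18, -5/11

Forward elimination:
R2 <- R2 - (7/2)*R1:  [    0    18  13/2  17/2 ]
R3 <- R3 - (3)*R1:  [  0  19  -2   5 ]
R4 <- R4 - (3)*R1:  [  0  11   8  13 ]
R3 <- R3 - (19/18)*R2:  [       0        0  -319/36  -143/36 ]
R4 <- R4 - (11/18)*R2:  [      0       0  145/36  281/36 ]
R4 <- R4 - (-5/11)*R3:  [ 0  0  0  6 ]
Multipliers (in order of application): m_{21} = 7/2, m_{31} = 3, m_{41} = 3, m_{32} = 19/18, m_{42} = 11/18, m_{43} = -5/11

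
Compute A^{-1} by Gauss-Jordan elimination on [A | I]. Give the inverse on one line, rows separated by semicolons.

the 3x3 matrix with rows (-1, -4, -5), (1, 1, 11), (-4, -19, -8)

inverse = [67/6 7/2 -13/6; -2 -2/3 1/3; -5/6 -1/6 1/6]

Gauss-Jordan on [A | I]:
R1 <- (1/-1)*R1:  [  1   4   5  |  -1   0   0 ]
R2 <- R2 - (1)*R1:  [  0  -3   6  |   1   1   0 ]
R3 <- R3 - (-4)*R1:  [  0  -3  12  |  -4   0   1 ]
R2 <- (1/-3)*R2:  [    0     1    -2  |  -1/3  -1/3     0 ]
R1 <- R1 - (4)*R2:  [   1    0   13  |  1/3  4/3    0 ]
R3 <- R3 - (-3)*R2:  [  0   0   6  |  -5  -1   1 ]
R3 <- (1/6)*R3:  [    0     0     1  |  -5/6  -1/6   1/6 ]
R1 <- R1 - (13)*R3:  [     1      0      0  |   67/6    7/2  -13/6 ]
R2 <- R2 - (-2)*R3:  [    0     1     0  |    -2  -2/3   1/3 ]
Right block of [I | A^{-1}] is the inverse:
[ 67/6   7/2  -13/6 ]
[   -2  -2/3    1/3 ]
[ -5/6  -1/6    1/6 ]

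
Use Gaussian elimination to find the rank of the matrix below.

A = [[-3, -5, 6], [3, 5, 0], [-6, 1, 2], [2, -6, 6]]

rank(A) = 3

Row reduction:
R2 <- R2 - (-1)*R1:  [ 0  0  6 ]
R3 <- R3 - (2)*R1:  [   0   11  -10 ]
R4 <- R4 - (-2/3)*R1:  [     0  -28/3     10 ]
R2 <-> R3   (pivot in column 2 was zero)
[ -3     -5    6 ]
[  0     11  -10 ]
[  0      0    6 ]
[  0  -28/3   10 ]
R4 <- R4 - (-28/33)*R2:  [     0      0  50/33 ]
R4 <- R4 - (25/99)*R3:  [ 0  0  0 ]
Row echelon form:
[ -3  -5    6 ]
[  0  11  -10 ]
[  0   0    6 ]
[  0   0    0 ]
Nonzero rows / pivot columns: 3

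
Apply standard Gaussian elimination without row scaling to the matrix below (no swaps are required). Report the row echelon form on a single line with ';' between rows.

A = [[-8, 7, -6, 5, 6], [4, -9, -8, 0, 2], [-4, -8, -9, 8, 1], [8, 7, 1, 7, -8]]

REF = [-8 7 -6 5 6; 0 -11/2 -11 5/2 5; 0 0 17 3/11 -137/11; 0 0 0 3533/187 -2515/187]

Forward elimination:
R2 <- R2 - (-1/2)*R1:  [     0  -11/2    -11    5/2      5 ]
R3 <- R3 - (1/2)*R1:  [     0  -23/2     -6   11/2     -2 ]
R4 <- R4 - (-1)*R1:  [  0  14  -5  12  -2 ]
R3 <- R3 - (23/11)*R2:  [       0        0       17     3/11  -137/11 ]
R4 <- R4 - (-28/11)*R2:  [      0       0     -33  202/11  118/11 ]
R4 <- R4 - (-33/17)*R3:  [         0          0          0   3533/187  -2515/187 ]
Row echelon form:
[ -8      7   -6         5          6 ]
[  0  -11/2  -11       5/2          5 ]
[  0      0   17      3/11    -137/11 ]
[  0      0    0  3533/187  -2515/187 ]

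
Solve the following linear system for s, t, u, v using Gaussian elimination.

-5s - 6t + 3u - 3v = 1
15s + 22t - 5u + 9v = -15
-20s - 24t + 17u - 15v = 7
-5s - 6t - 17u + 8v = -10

Forward elimination on [A|b]:
R2 <- R2 - (-3)*R1:  [   0    4    4    0  -12 ]
R3 <- R3 - (4)*R1:  [  0   0   5  -3   3 ]
R4 <- R4 - (1)*R1:  [   0    0  -20   11  -11 ]
R4 <- R4 - (-4)*R3:  [  0   0   0  -1   1 ]
Row echelon form:
[ -5  -6  3  -3  |    1 ]
[  0   4  4   0  |  -12 ]
[  0   0  5  -3  |    3 ]
[  0   0  0  -1  |    1 ]
Back-substitution:
v = (1) / -1 = -1
u = (3 - (-3)*(-1)) / 5 = 0
t = (-12 - (4)*(0)) / 4 = -3
s = (1 - (-6)*(-3) - (3)*(0) - (-3)*(-1)) / -5 = 4

(4, -3, 0, -1)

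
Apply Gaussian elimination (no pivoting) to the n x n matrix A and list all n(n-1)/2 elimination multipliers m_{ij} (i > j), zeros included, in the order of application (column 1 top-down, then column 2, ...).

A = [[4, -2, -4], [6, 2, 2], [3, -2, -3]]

Forward elimination:
R2 <- R2 - (3/2)*R1:  [ 0  5  8 ]
R3 <- R3 - (3/4)*R1:  [    0  -1/2     0 ]
R3 <- R3 - (-1/10)*R2:  [   0    0  4/5 ]
Multipliers (in order of application): m_{21} = 3/2, m_{31} = 3/4, m_{32} = -1/10

multipliers: 3/2, 3/4, -1/10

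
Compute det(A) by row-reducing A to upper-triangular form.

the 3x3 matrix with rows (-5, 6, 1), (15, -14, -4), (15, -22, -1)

Forward elimination:
R2 <- R2 - (-3)*R1:  [  0   4  -1 ]
R3 <- R3 - (-3)*R1:  [  0  -4   2 ]
R3 <- R3 - (-1)*R2:  [ 0  0  1 ]
Upper-triangular form:
[ -5  6   1 ]
[  0  4  -1 ]
[  0  0   1 ]
det(A) = (-1)^0 * (-5) * (4) * (1) = -20  (0 row swaps -> sign +1)

det(A) = -20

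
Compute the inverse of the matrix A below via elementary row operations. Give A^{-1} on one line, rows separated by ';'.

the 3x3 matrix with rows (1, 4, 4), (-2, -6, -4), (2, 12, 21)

Gauss-Jordan on [A | I]:
R2 <- R2 - (-2)*R1:  [ 0  2  4  |  2  1  0 ]
R3 <- R3 - (2)*R1:  [  0   4  13  |  -2   0   1 ]
R2 <- (1/2)*R2:  [   0    1    2  |    1  1/2    0 ]
R1 <- R1 - (4)*R2:  [  1   0  -4  |  -3  -2   0 ]
R3 <- R3 - (4)*R2:  [  0   0   5  |  -6  -2   1 ]
R3 <- (1/5)*R3:  [    0     0     1  |  -6/5  -2/5   1/5 ]
R1 <- R1 - (-4)*R3:  [     1      0      0  |  -39/5  -18/5    4/5 ]
R2 <- R2 - (2)*R3:  [     0      1      0  |   17/5  13/10   -2/5 ]
Right block of [I | A^{-1}] is the inverse:
[ -39/5  -18/5   4/5 ]
[  17/5  13/10  -2/5 ]
[  -6/5   -2/5   1/5 ]

inverse = [-39/5 -18/5 4/5; 17/5 13/10 -2/5; -6/5 -2/5 1/5]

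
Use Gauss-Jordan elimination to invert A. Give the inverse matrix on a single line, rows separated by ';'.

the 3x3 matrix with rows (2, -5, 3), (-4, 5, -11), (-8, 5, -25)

inverse = [7/2 11/2 -2; 3/5 13/10 -1/2; -1 -3/2 1/2]

Gauss-Jordan on [A | I]:
R1 <- (1/2)*R1:  [    1  -5/2   3/2  |   1/2     0     0 ]
R2 <- R2 - (-4)*R1:  [  0  -5  -5  |   2   1   0 ]
R3 <- R3 - (-8)*R1:  [   0  -15  -13  |    4    0    1 ]
R2 <- (1/-5)*R2:  [    0     1     1  |  -2/5  -1/5     0 ]
R1 <- R1 - (-5/2)*R2:  [    1     0     4  |  -1/2  -1/2     0 ]
R3 <- R3 - (-15)*R2:  [  0   0   2  |  -2  -3   1 ]
R3 <- (1/2)*R3:  [    0     0     1  |    -1  -3/2   1/2 ]
R1 <- R1 - (4)*R3:  [    1     0     0  |   7/2  11/2    -2 ]
R2 <- R2 - (1)*R3:  [     0      1      0  |    3/5  13/10   -1/2 ]
Right block of [I | A^{-1}] is the inverse:
[ 7/2   11/2    -2 ]
[ 3/5  13/10  -1/2 ]
[  -1   -3/2   1/2 ]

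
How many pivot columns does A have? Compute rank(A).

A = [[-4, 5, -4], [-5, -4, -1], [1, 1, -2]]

rank(A) = 3

Row reduction:
R2 <- R2 - (5/4)*R1:  [     0  -41/4      4 ]
R3 <- R3 - (-1/4)*R1:  [   0  9/4   -3 ]
R3 <- R3 - (-9/41)*R2:  [      0       0  -87/41 ]
Row echelon form:
[ -4      5      -4 ]
[  0  -41/4       4 ]
[  0      0  -87/41 ]
Nonzero rows / pivot columns: 3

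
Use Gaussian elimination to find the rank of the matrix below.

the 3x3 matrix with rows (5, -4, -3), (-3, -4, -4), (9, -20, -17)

Row reduction:
R2 <- R2 - (-3/5)*R1:  [     0  -32/5  -29/5 ]
R3 <- R3 - (9/5)*R1:  [     0  -64/5  -58/5 ]
R3 <- R3 - (2)*R2:  [ 0  0  0 ]
Row echelon form:
[ 5     -4     -3 ]
[ 0  -32/5  -29/5 ]
[ 0      0      0 ]
Nonzero rows / pivot columns: 2

rank(A) = 2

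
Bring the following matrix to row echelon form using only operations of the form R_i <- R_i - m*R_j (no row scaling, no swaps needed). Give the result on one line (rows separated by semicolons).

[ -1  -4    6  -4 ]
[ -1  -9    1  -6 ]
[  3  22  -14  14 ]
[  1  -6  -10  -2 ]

Forward elimination:
R2 <- R2 - (1)*R1:  [  0  -5  -5  -2 ]
R3 <- R3 - (-3)*R1:  [  0  10   4   2 ]
R4 <- R4 - (-1)*R1:  [   0  -10   -4   -6 ]
R3 <- R3 - (-2)*R2:  [  0   0  -6  -2 ]
R4 <- R4 - (2)*R2:  [  0   0   6  -2 ]
R4 <- R4 - (-1)*R3:  [  0   0   0  -4 ]
Row echelon form:
[ -1  -4   6  -4 ]
[  0  -5  -5  -2 ]
[  0   0  -6  -2 ]
[  0   0   0  -4 ]

REF = [-1 -4 6 -4; 0 -5 -5 -2; 0 0 -6 -2; 0 0 0 -4]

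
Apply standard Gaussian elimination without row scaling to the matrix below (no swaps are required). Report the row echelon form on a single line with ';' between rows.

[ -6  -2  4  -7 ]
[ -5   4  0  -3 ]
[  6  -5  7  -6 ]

Forward elimination:
R2 <- R2 - (5/6)*R1:  [     0   17/3  -10/3   17/6 ]
R3 <- R3 - (-1)*R1:  [   0   -7   11  -13 ]
R3 <- R3 - (-21/17)*R2:  [      0       0  117/17   -19/2 ]
Row echelon form:
[ -6    -2       4     -7 ]
[  0  17/3   -10/3   17/6 ]
[  0     0  117/17  -19/2 ]

REF = [-6 -2 4 -7; 0 17/3 -10/3 17/6; 0 0 117/17 -19/2]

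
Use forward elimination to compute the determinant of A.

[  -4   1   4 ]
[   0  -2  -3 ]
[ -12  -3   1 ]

det(A) = -16

Forward elimination:
R3 <- R3 - (3)*R1:  [   0   -6  -11 ]
R3 <- R3 - (3)*R2:  [  0   0  -2 ]
Upper-triangular form:
[ -4   1   4 ]
[  0  -2  -3 ]
[  0   0  -2 ]
det(A) = (-1)^0 * (-4) * (-2) * (-2) = -16  (0 row swaps -> sign +1)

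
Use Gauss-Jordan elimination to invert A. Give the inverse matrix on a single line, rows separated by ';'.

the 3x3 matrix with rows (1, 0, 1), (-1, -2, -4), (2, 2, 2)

Gauss-Jordan on [A | I]:
R2 <- R2 - (-1)*R1:  [  0  -2  -3  |   1   1   0 ]
R3 <- R3 - (2)*R1:  [  0   2   0  |  -2   0   1 ]
R2 <- (1/-2)*R2:  [    0     1   3/2  |  -1/2  -1/2     0 ]
R3 <- R3 - (2)*R2:  [  0   0  -3  |  -1   1   1 ]
R3 <- (1/-3)*R3:  [    0     0     1  |   1/3  -1/3  -1/3 ]
R1 <- R1 - (1)*R3:  [   1    0    0  |  2/3  1/3  1/3 ]
R2 <- R2 - (3/2)*R3:  [   0    1    0  |   -1    0  1/2 ]
Right block of [I | A^{-1}] is the inverse:
[ 2/3   1/3   1/3 ]
[  -1     0   1/2 ]
[ 1/3  -1/3  -1/3 ]

inverse = [2/3 1/3 1/3; -1 0 1/2; 1/3 -1/3 -1/3]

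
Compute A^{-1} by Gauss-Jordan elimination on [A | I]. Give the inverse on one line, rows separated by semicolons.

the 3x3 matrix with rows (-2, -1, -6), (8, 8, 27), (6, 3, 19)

Gauss-Jordan on [A | I]:
R1 <- (1/-2)*R1:  [    1   1/2     3  |  -1/2     0     0 ]
R2 <- R2 - (8)*R1:  [ 0  4  3  |  4  1  0 ]
R3 <- R3 - (6)*R1:  [ 0  0  1  |  3  0  1 ]
R2 <- (1/4)*R2:  [   0    1  3/4  |    1  1/4    0 ]
R1 <- R1 - (1/2)*R2:  [    1     0  21/8  |    -1  -1/8     0 ]
R1 <- R1 - (21/8)*R3:  [     1      0      0  |  -71/8   -1/8  -21/8 ]
R2 <- R2 - (3/4)*R3:  [    0     1     0  |  -5/4   1/4  -3/4 ]
Right block of [I | A^{-1}] is the inverse:
[ -71/8  -1/8  -21/8 ]
[  -5/4   1/4   -3/4 ]
[     3     0      1 ]

inverse = [-71/8 -1/8 -21/8; -5/4 1/4 -3/4; 3 0 1]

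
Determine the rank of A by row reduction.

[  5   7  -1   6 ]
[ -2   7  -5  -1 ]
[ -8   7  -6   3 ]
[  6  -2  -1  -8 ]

rank(A) = 4

Row reduction:
R2 <- R2 - (-2/5)*R1:  [     0   49/5  -27/5    7/5 ]
R3 <- R3 - (-8/5)*R1:  [     0   91/5  -38/5   63/5 ]
R4 <- R4 - (6/5)*R1:  [     0  -52/5    1/5  -76/5 ]
R3 <- R3 - (13/7)*R2:  [    0     0  17/7    10 ]
R4 <- R4 - (-52/49)*R2:  [       0        0  -271/49    -96/7 ]
R4 <- R4 - (-271/119)*R3:  [      0       0       0  154/17 ]
Row echelon form:
[ 5     7     -1       6 ]
[ 0  49/5  -27/5     7/5 ]
[ 0     0   17/7      10 ]
[ 0     0      0  154/17 ]
Nonzero rows / pivot columns: 4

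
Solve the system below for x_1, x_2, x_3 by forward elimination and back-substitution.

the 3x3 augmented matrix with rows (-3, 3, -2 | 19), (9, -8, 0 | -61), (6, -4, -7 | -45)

(-5, 2, 1)

Forward elimination on [A|b]:
R2 <- R2 - (-3)*R1:  [  0   1  -6  -4 ]
R3 <- R3 - (-2)*R1:  [   0    2  -11   -7 ]
R3 <- R3 - (2)*R2:  [ 0  0  1  1 ]
Row echelon form:
[ -3  3  -2  |  19 ]
[  0  1  -6  |  -4 ]
[  0  0   1  |   1 ]
Back-substitution:
x_3 = (1) / 1 = 1
x_2 = (-4 - (-6)*(1)) / 1 = 2
x_1 = (19 - (3)*(2) - (-2)*(1)) / -3 = -5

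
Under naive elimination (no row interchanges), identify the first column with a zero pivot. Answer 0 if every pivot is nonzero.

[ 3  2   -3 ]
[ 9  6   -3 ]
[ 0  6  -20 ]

first zero-pivot column = 2

Naive forward elimination:
R2 <- R2 - (3)*R1:  [ 0  0  6 ]
Matrix at this point:
[ 3  2   -3 ]
[ 0  0    6 ]
[ 0  6  -20 ]
Pivot entry (2,2) is zero but row 3 has 6 in column 2 -> naive elimination stops; a row interchange (e.g. R2 <-> R3) would be required here.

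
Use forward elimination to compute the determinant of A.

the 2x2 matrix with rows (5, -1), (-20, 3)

Forward elimination:
R2 <- R2 - (-4)*R1:  [  0  -1 ]
Upper-triangular form:
[ 5  -1 ]
[ 0  -1 ]
det(A) = (-1)^0 * (5) * (-1) = -5  (0 row swaps -> sign +1)

det(A) = -5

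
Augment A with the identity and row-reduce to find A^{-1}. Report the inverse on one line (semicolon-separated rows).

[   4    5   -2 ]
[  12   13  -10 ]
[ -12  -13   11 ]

Gauss-Jordan on [A | I]:
R1 <- (1/4)*R1:  [    1   5/4  -1/2  |   1/4     0     0 ]
R2 <- R2 - (12)*R1:  [  0  -2  -4  |  -3   1   0 ]
R3 <- R3 - (-12)*R1:  [ 0  2  5  |  3  0  1 ]
R2 <- (1/-2)*R2:  [    0     1     2  |   3/2  -1/2     0 ]
R1 <- R1 - (5/4)*R2:  [     1      0     -3  |  -13/8    5/8      0 ]
R3 <- R3 - (2)*R2:  [ 0  0  1  |  0  1  1 ]
R1 <- R1 - (-3)*R3:  [     1      0      0  |  -13/8   29/8      3 ]
R2 <- R2 - (2)*R3:  [    0     1     0  |   3/2  -5/2    -2 ]
Right block of [I | A^{-1}] is the inverse:
[ -13/8  29/8   3 ]
[   3/2  -5/2  -2 ]
[     0     1   1 ]

inverse = [-13/8 29/8 3; 3/2 -5/2 -2; 0 1 1]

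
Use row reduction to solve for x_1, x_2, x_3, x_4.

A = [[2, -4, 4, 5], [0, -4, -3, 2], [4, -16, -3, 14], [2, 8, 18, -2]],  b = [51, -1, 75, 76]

(4, -2, 5, 3)

Forward elimination on [A|b]:
R3 <- R3 - (2)*R1:  [   0   -8  -11    4  -27 ]
R4 <- R4 - (1)*R1:  [  0  12  14  -7  25 ]
R3 <- R3 - (2)*R2:  [   0    0   -5    0  -25 ]
R4 <- R4 - (-3)*R2:  [  0   0   5  -1  22 ]
R4 <- R4 - (-1)*R3:  [  0   0   0  -1  -3 ]
Row echelon form:
[ 2  -4   4   5  |   51 ]
[ 0  -4  -3   2  |   -1 ]
[ 0   0  -5   0  |  -25 ]
[ 0   0   0  -1  |   -3 ]
Back-substitution:
x_4 = (-3) / -1 = 3
x_3 = (-25) / -5 = 5
x_2 = (-1 - (-3)*(5) - (2)*(3)) / -4 = -2
x_1 = (51 - (-4)*(-2) - (4)*(5) - (5)*(3)) / 2 = 4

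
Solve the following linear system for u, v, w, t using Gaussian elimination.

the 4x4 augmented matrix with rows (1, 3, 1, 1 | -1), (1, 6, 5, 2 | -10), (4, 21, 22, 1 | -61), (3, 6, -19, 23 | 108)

Forward elimination on [A|b]:
R2 <- R2 - (1)*R1:  [  0   3   4   1  -9 ]
R3 <- R3 - (4)*R1:  [   0    9   18   -3  -57 ]
R4 <- R4 - (3)*R1:  [   0   -3  -22   20  111 ]
R3 <- R3 - (3)*R2:  [   0    0    6   -6  -30 ]
R4 <- R4 - (-1)*R2:  [   0    0  -18   21  102 ]
R4 <- R4 - (-3)*R3:  [  0   0   0   3  12 ]
Row echelon form:
[ 1  3  1   1  |   -1 ]
[ 0  3  4   1  |   -9 ]
[ 0  0  6  -6  |  -30 ]
[ 0  0  0   3  |   12 ]
Back-substitution:
t = (12) / 3 = 4
w = (-30 - (-6)*(4)) / 6 = -1
v = (-9 - (4)*(-1) - (1)*(4)) / 3 = -3
u = (-1 - (3)*(-3) - (1)*(-1) - (1)*(4)) / 1 = 5

(5, -3, -1, 4)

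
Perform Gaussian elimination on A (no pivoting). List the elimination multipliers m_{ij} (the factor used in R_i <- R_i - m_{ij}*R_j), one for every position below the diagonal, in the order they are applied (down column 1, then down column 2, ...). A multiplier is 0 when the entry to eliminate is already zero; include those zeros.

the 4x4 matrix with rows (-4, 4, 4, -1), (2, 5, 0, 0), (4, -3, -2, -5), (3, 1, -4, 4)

Forward elimination:
R2 <- R2 - (-1/2)*R1:  [    0     7     2  -1/2 ]
R3 <- R3 - (-1)*R1:  [  0   1   2  -6 ]
R4 <- R4 - (-3/4)*R1:  [    0     4    -1  13/4 ]
R3 <- R3 - (1/7)*R2:  [      0       0    12/7  -83/14 ]
R4 <- R4 - (4/7)*R2:  [     0      0  -15/7  99/28 ]
R4 <- R4 - (-5/4)*R3:  [     0      0      0  -31/8 ]
Multipliers (in order of application): m_{21} = -1/2, m_{31} = -1, m_{41} = -3/4, m_{32} = 1/7, m_{42} = 4/7, m_{43} = -5/4

multipliers: -1/2, -1, -3/4, 1/7, 4/7, -5/4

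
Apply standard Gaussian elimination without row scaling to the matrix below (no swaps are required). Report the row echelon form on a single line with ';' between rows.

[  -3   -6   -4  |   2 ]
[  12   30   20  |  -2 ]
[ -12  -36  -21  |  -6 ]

REF = [-3 -6 -4 2; 0 6 4 6; 0 0 3 -2]

Forward elimination:
R2 <- R2 - (-4)*R1:  [ 0  6  4  6 ]
R3 <- R3 - (4)*R1:  [   0  -12   -5  -14 ]
R3 <- R3 - (-2)*R2:  [  0   0   3  -2 ]
Row echelon form:
[ -3  -6  -4  |   2 ]
[  0   6   4  |   6 ]
[  0   0   3  |  -2 ]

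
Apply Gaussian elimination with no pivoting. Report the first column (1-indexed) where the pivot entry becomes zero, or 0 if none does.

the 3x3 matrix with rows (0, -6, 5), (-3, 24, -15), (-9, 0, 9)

Naive forward elimination:
Pivot entry (1,1) is zero but row 2 has -3 in column 1 -> naive elimination stops; a row interchange (e.g. R1 <-> R2) would be required here.

first zero-pivot column = 1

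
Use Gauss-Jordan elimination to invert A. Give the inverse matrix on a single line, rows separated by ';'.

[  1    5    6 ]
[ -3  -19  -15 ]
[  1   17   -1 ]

Gauss-Jordan on [A | I]:
R2 <- R2 - (-3)*R1:  [  0  -4   3  |   3   1   0 ]
R3 <- R3 - (1)*R1:  [  0  12  -7  |  -1   0   1 ]
R2 <- (1/-4)*R2:  [    0     1  -3/4  |  -3/4  -1/4     0 ]
R1 <- R1 - (5)*R2:  [    1     0  39/4  |  19/4   5/4     0 ]
R3 <- R3 - (12)*R2:  [ 0  0  2  |  8  3  1 ]
R3 <- (1/2)*R3:  [   0    0    1  |    4  3/2  1/2 ]
R1 <- R1 - (39/4)*R3:  [      1       0       0  |  -137/4  -107/8   -39/8 ]
R2 <- R2 - (-3/4)*R3:  [   0    1    0  |  9/4  7/8  3/8 ]
Right block of [I | A^{-1}] is the inverse:
[ -137/4  -107/8  -39/8 ]
[    9/4     7/8    3/8 ]
[      4     3/2    1/2 ]

inverse = [-137/4 -107/8 -39/8; 9/4 7/8 3/8; 4 3/2 1/2]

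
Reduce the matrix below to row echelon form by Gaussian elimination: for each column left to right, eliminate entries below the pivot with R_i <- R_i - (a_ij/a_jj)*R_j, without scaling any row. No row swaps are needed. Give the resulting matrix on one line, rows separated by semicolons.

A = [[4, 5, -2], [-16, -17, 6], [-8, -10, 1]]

REF = [4 5 -2; 0 3 -2; 0 0 -3]

Forward elimination:
R2 <- R2 - (-4)*R1:  [  0   3  -2 ]
R3 <- R3 - (-2)*R1:  [  0   0  -3 ]
Row echelon form:
[ 4  5  -2 ]
[ 0  3  -2 ]
[ 0  0  -3 ]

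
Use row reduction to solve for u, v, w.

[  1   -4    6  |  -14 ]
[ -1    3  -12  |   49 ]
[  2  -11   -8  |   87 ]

(-4, -5, -5)

Forward elimination on [A|b]:
R2 <- R2 - (-1)*R1:  [  0  -1  -6  35 ]
R3 <- R3 - (2)*R1:  [   0   -3  -20  115 ]
R3 <- R3 - (3)*R2:  [  0   0  -2  10 ]
Row echelon form:
[ 1  -4   6  |  -14 ]
[ 0  -1  -6  |   35 ]
[ 0   0  -2  |   10 ]
Back-substitution:
w = (10) / -2 = -5
v = (35 - (-6)*(-5)) / -1 = -5
u = (-14 - (-4)*(-5) - (6)*(-5)) / 1 = -4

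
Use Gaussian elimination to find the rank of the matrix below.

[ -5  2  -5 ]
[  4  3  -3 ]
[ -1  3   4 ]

Row reduction:
R2 <- R2 - (-4/5)*R1:  [    0  23/5    -7 ]
R3 <- R3 - (1/5)*R1:  [    0  13/5     5 ]
R3 <- R3 - (13/23)*R2:  [      0       0  206/23 ]
Row echelon form:
[ -5     2      -5 ]
[  0  23/5      -7 ]
[  0     0  206/23 ]
Nonzero rows / pivot columns: 3

rank(A) = 3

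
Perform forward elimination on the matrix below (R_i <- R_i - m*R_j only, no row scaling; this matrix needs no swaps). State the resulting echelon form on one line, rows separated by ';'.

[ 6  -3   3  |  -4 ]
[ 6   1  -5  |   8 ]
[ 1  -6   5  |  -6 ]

Forward elimination:
R2 <- R2 - (1)*R1:  [  0   4  -8  12 ]
R3 <- R3 - (1/6)*R1:  [     0  -11/2    9/2  -16/3 ]
R3 <- R3 - (-11/8)*R2:  [     0      0  -13/2   67/6 ]
Row echelon form:
[ 6  -3      3  |    -4 ]
[ 0   4     -8  |    12 ]
[ 0   0  -13/2  |  67/6 ]

REF = [6 -3 3 -4; 0 4 -8 12; 0 0 -13/2 67/6]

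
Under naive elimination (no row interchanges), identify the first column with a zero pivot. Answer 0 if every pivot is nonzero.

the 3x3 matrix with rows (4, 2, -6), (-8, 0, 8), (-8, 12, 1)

Naive forward elimination:
R2 <- R2 - (-2)*R1:  [  0   4  -4 ]
R3 <- R3 - (-2)*R1:  [   0   16  -11 ]
R3 <- R3 - (4)*R2:  [ 0  0  5 ]
All pivots nonzero; naive elimination completes without hitting a zero pivot.

first zero-pivot column = 0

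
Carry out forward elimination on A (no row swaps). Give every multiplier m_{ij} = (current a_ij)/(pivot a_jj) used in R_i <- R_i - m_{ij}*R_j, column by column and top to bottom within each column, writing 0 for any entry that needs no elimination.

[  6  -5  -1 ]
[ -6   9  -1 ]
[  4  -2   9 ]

Forward elimination:
R2 <- R2 - (-1)*R1:  [  0   4  -2 ]
R3 <- R3 - (2/3)*R1:  [    0   4/3  29/3 ]
R3 <- R3 - (1/3)*R2:  [    0     0  31/3 ]
Multipliers (in order of application): m_{21} = -1, m_{31} = 2/3, m_{32} = 1/3

multipliers: -1, 2/3, 1/3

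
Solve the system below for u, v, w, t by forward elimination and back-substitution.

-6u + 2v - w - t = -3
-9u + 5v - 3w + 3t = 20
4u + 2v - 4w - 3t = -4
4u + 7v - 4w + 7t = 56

Forward elimination on [A|b]:
R2 <- R2 - (3/2)*R1:  [    0     2  -3/2   9/2  49/2 ]
R3 <- R3 - (-2/3)*R1:  [     0   10/3  -14/3  -11/3     -6 ]
R4 <- R4 - (-2/3)*R1:  [     0   25/3  -14/3   19/3     54 ]
R3 <- R3 - (5/3)*R2:  [      0       0   -13/6   -67/6  -281/6 ]
R4 <- R4 - (25/6)*R2:  [       0        0    19/12  -149/12  -577/12 ]
R4 <- R4 - (-19/26)*R3:  [        0         0         0   -535/26  -1070/13 ]
Row echelon form:
[ -6  2     -1       -1  |        -3 ]
[  0  2   -3/2      9/2  |      49/2 ]
[  0  0  -13/6    -67/6  |    -281/6 ]
[  0  0      0  -535/26  |  -1070/13 ]
Back-substitution:
t = (-1070/13) / (-535/26) = 4
w = (-281/6 - (-67/6)*(4)) / (-13/6) = 1
v = (49/2 - (-3/2)*(1) - (9/2)*(4)) / 2 = 4
u = (-3 - (2)*(4) - (-1)*(1) - (-1)*(4)) / -6 = 1

(1, 4, 1, 4)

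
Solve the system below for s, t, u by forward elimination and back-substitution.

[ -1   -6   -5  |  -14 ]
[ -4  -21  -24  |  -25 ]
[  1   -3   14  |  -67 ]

(4, 5, -4)

Forward elimination on [A|b]:
R2 <- R2 - (4)*R1:  [  0   3  -4  31 ]
R3 <- R3 - (-1)*R1:  [   0   -9    9  -81 ]
R3 <- R3 - (-3)*R2:  [  0   0  -3  12 ]
Row echelon form:
[ -1  -6  -5  |  -14 ]
[  0   3  -4  |   31 ]
[  0   0  -3  |   12 ]
Back-substitution:
u = (12) / -3 = -4
t = (31 - (-4)*(-4)) / 3 = 5
s = (-14 - (-6)*(5) - (-5)*(-4)) / -1 = 4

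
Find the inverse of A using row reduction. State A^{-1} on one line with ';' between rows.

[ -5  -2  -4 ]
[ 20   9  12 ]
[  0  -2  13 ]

Gauss-Jordan on [A | I]:
R1 <- (1/-5)*R1:  [    1   2/5   4/5  |  -1/5     0     0 ]
R2 <- R2 - (20)*R1:  [  0   1  -4  |   4   1   0 ]
R1 <- R1 - (2/5)*R2:  [    1     0  12/5  |  -9/5  -2/5     0 ]
R3 <- R3 - (-2)*R2:  [ 0  0  5  |  8  2  1 ]
R3 <- (1/5)*R3:  [   0    0    1  |  8/5  2/5  1/5 ]
R1 <- R1 - (12/5)*R3:  [       1        0        0  |  -141/25   -34/25   -12/25 ]
R2 <- R2 - (-4)*R3:  [    0     1     0  |  52/5  13/5   4/5 ]
Right block of [I | A^{-1}] is the inverse:
[ -141/25  -34/25  -12/25 ]
[    52/5    13/5     4/5 ]
[     8/5     2/5     1/5 ]

inverse = [-141/25 -34/25 -12/25; 52/5 13/5 4/5; 8/5 2/5 1/5]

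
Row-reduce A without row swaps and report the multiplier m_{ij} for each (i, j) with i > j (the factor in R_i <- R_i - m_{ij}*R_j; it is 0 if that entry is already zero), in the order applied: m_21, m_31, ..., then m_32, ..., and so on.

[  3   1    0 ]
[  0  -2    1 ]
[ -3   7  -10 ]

multipliers: 0, -1, -4

Forward elimination:
R2: entry in column 1 is already 0 -> m_{21} = 0 (no row operation needed)
R3 <- R3 - (-1)*R1:  [   0    8  -10 ]
R3 <- R3 - (-4)*R2:  [  0   0  -6 ]
Multipliers (in order of application): m_{21} = 0, m_{31} = -1, m_{32} = -4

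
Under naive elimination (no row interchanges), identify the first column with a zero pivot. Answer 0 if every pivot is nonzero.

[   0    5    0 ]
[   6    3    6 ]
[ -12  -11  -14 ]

Naive forward elimination:
Pivot entry (1,1) is zero but row 2 has 6 in column 1 -> naive elimination stops; a row interchange (e.g. R1 <-> R2) would be required here.

first zero-pivot column = 1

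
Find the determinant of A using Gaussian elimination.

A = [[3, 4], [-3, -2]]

det(A) = 6

Forward elimination:
R2 <- R2 - (-1)*R1:  [ 0  2 ]
Upper-triangular form:
[ 3  4 ]
[ 0  2 ]
det(A) = (-1)^0 * (3) * (2) = 6  (0 row swaps -> sign +1)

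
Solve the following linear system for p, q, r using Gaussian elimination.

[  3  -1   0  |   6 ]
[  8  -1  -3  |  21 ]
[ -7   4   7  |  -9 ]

(3, 3, 0)

Forward elimination on [A|b]:
R2 <- R2 - (8/3)*R1:  [   0  5/3   -3    5 ]
R3 <- R3 - (-7/3)*R1:  [   0  5/3    7    5 ]
R3 <- R3 - (1)*R2:  [  0   0  10   0 ]
Row echelon form:
[ 3   -1   0  |  6 ]
[ 0  5/3  -3  |  5 ]
[ 0    0  10  |  0 ]
Back-substitution:
r = (0) / 10 = 0
q = (5 - (-3)*(0)) / (5/3) = 3
p = (6 - (-1)*(3)) / 3 = 3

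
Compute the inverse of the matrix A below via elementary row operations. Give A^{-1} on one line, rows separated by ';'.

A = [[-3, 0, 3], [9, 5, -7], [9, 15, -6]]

inverse = [5/3 1 -1/3; -1/5 -1/5 2/15; 2 1 -1/3]

Gauss-Jordan on [A | I]:
R1 <- (1/-3)*R1:  [    1     0    -1  |  -1/3     0     0 ]
R2 <- R2 - (9)*R1:  [ 0  5  2  |  3  1  0 ]
R3 <- R3 - (9)*R1:  [  0  15   3  |   3   0   1 ]
R2 <- (1/5)*R2:  [   0    1  2/5  |  3/5  1/5    0 ]
R3 <- R3 - (15)*R2:  [  0   0  -3  |  -6  -3   1 ]
R3 <- (1/-3)*R3:  [    0     0     1  |     2     1  -1/3 ]
R1 <- R1 - (-1)*R3:  [    1     0     0  |   5/3     1  -1/3 ]
R2 <- R2 - (2/5)*R3:  [    0     1     0  |  -1/5  -1/5  2/15 ]
Right block of [I | A^{-1}] is the inverse:
[  5/3     1  -1/3 ]
[ -1/5  -1/5  2/15 ]
[    2     1  -1/3 ]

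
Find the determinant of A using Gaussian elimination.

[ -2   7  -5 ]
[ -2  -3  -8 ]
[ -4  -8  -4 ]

Forward elimination:
R2 <- R2 - (1)*R1:  [   0  -10   -3 ]
R3 <- R3 - (2)*R1:  [   0  -22    6 ]
R3 <- R3 - (11/5)*R2:  [    0     0  63/5 ]
Upper-triangular form:
[ -2    7    -5 ]
[  0  -10    -3 ]
[  0    0  63/5 ]
det(A) = (-1)^0 * (-2) * (-10) * (63/5) = 252  (0 row swaps -> sign +1)

det(A) = 252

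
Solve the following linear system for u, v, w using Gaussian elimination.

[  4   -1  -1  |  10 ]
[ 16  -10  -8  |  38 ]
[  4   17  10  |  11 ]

Forward elimination on [A|b]:
R2 <- R2 - (4)*R1:  [  0  -6  -4  -2 ]
R3 <- R3 - (1)*R1:  [  0  18  11   1 ]
R3 <- R3 - (-3)*R2:  [  0   0  -1  -5 ]
Row echelon form:
[ 4  -1  -1  |  10 ]
[ 0  -6  -4  |  -2 ]
[ 0   0  -1  |  -5 ]
Back-substitution:
w = (-5) / -1 = 5
v = (-2 - (-4)*(5)) / -6 = -3
u = (10 - (-1)*(-3) - (-1)*(5)) / 4 = 3

(3, -3, 5)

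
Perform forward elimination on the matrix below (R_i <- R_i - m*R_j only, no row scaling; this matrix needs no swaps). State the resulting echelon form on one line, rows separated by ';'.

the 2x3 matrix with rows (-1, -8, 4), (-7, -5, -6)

REF = [-1 -8 4; 0 51 -34]

Forward elimination:
R2 <- R2 - (7)*R1:  [   0   51  -34 ]
Row echelon form:
[ -1  -8    4 ]
[  0  51  -34 ]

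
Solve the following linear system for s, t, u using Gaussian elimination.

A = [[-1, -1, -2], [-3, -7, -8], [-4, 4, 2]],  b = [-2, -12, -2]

Forward elimination on [A|b]:
R2 <- R2 - (3)*R1:  [  0  -4  -2  -6 ]
R3 <- R3 - (4)*R1:  [  0   8  10   6 ]
R3 <- R3 - (-2)*R2:  [  0   0   6  -6 ]
Row echelon form:
[ -1  -1  -2  |  -2 ]
[  0  -4  -2  |  -6 ]
[  0   0   6  |  -6 ]
Back-substitution:
u = (-6) / 6 = -1
t = (-6 - (-2)*(-1)) / -4 = 2
s = (-2 - (-1)*(2) - (-2)*(-1)) / -1 = 2

(2, 2, -1)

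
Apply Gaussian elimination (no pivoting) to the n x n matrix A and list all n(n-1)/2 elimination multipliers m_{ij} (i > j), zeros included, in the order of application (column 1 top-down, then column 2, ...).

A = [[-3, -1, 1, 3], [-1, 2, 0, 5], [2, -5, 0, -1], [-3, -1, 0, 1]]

Forward elimination:
R2 <- R2 - (1/3)*R1:  [    0   7/3  -1/3     4 ]
R3 <- R3 - (-2/3)*R1:  [     0  -17/3    2/3      1 ]
R4 <- R4 - (1)*R1:  [  0   0  -1  -2 ]
R3 <- R3 - (-17/7)*R2:  [    0     0  -1/7  75/7 ]
R4: entry in column 2 is already 0 -> m_{42} = 0 (no row operation needed)
R4 <- R4 - (7)*R3:  [   0    0    0  -77 ]
Multipliers (in order of application): m_{21} = 1/3, m_{31} = -2/3, m_{41} = 1, m_{32} = -17/7, m_{42} = 0, m_{43} = 7

multipliers: 1/3, -2/3, 1, -17/7, 0, 7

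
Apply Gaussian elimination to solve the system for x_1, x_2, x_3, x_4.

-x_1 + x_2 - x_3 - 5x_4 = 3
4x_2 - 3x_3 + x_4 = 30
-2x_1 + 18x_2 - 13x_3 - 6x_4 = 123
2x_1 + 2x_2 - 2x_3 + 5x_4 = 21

(0, 5, -3, 1)

Forward elimination on [A|b]:
R3 <- R3 - (2)*R1:  [   0   16  -11    4  117 ]
R4 <- R4 - (-2)*R1:  [  0   4  -4  -5  27 ]
R3 <- R3 - (4)*R2:  [  0   0   1   0  -3 ]
R4 <- R4 - (1)*R2:  [  0   0  -1  -6  -3 ]
R4 <- R4 - (-1)*R3:  [  0   0   0  -6  -6 ]
Row echelon form:
[ -1  1  -1  -5  |   3 ]
[  0  4  -3   1  |  30 ]
[  0  0   1   0  |  -3 ]
[  0  0   0  -6  |  -6 ]
Back-substitution:
x_4 = (-6) / -6 = 1
x_3 = (-3) / 1 = -3
x_2 = (30 - (-3)*(-3) - (1)*(1)) / 4 = 5
x_1 = (3 - (1)*(5) - (-1)*(-3) - (-5)*(1)) / -1 = 0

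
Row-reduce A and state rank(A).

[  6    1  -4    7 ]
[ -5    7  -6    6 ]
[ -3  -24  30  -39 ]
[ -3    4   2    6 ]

rank(A) = 3

Row reduction:
R2 <- R2 - (-5/6)*R1:  [     0   47/6  -28/3   71/6 ]
R3 <- R3 - (-1/2)*R1:  [     0  -47/2     28  -71/2 ]
R4 <- R4 - (-1/2)*R1:  [    0   9/2     0  19/2 ]
R3 <- R3 - (-3)*R2:  [ 0  0  0  0 ]
R4 <- R4 - (27/47)*R2:  [      0       0  252/47  127/47 ]
R3 <-> R4   (pivot in column 3 was zero)
[ 6     1      -4       7 ]
[ 0  47/6   -28/3    71/6 ]
[ 0     0  252/47  127/47 ]
[ 0     0       0       0 ]
Row echelon form:
[ 6     1      -4       7 ]
[ 0  47/6   -28/3    71/6 ]
[ 0     0  252/47  127/47 ]
[ 0     0       0       0 ]
Nonzero rows / pivot columns: 3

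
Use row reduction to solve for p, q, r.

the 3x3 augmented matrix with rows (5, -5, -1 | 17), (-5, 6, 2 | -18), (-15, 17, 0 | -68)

(0, -4, 3)

Forward elimination on [A|b]:
R2 <- R2 - (-1)*R1:  [  0   1   1  -1 ]
R3 <- R3 - (-3)*R1:  [   0    2   -3  -17 ]
R3 <- R3 - (2)*R2:  [   0    0   -5  -15 ]
Row echelon form:
[ 5  -5  -1  |   17 ]
[ 0   1   1  |   -1 ]
[ 0   0  -5  |  -15 ]
Back-substitution:
r = (-15) / -5 = 3
q = (-1 - (1)*(3)) / 1 = -4
p = (17 - (-5)*(-4) - (-1)*(3)) / 5 = 0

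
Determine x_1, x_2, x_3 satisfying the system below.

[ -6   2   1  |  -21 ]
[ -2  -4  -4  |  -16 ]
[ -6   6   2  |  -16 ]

Forward elimination on [A|b]:
R2 <- R2 - (1/3)*R1:  [     0  -14/3  -13/3     -9 ]
R3 <- R3 - (1)*R1:  [ 0  4  1  5 ]
R3 <- R3 - (-6/7)*R2:  [     0      0  -19/7  -19/7 ]
Row echelon form:
[ -6      2      1  |    -21 ]
[  0  -14/3  -13/3  |     -9 ]
[  0      0  -19/7  |  -19/7 ]
Back-substitution:
x_3 = (-19/7) / (-19/7) = 1
x_2 = (-9 - (-13/3)*(1)) / (-14/3) = 1
x_1 = (-21 - (2)*(1) - (1)*(1)) / -6 = 4

(4, 1, 1)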